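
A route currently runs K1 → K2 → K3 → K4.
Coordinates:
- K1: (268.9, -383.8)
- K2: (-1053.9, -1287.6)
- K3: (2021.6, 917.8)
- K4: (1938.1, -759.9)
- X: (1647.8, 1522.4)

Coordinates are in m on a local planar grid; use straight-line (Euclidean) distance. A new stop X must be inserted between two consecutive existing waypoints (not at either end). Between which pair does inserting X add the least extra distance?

Added distance for inserting X between each consecutive pair:
K1–K2: 4648.7 m
K2–K3: 824.4 m
K3–K4: 1331.7 m
Smallest added distance is 824.4 m, inserting between K2 and K3.

between K2 and K3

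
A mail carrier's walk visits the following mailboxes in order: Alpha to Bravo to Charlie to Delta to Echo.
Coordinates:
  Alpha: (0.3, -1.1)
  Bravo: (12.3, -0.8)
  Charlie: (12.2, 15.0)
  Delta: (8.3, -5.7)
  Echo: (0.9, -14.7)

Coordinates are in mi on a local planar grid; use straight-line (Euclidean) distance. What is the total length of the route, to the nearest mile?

Leg distances:
Alpha→Bravo: 12.0 mi  (cumulative 12.0 mi)
Bravo→Charlie: 15.8 mi  (cumulative 27.8 mi)
Charlie→Delta: 21.1 mi  (cumulative 48.9 mi)
Delta→Echo: 11.7 mi  (cumulative 60.5 mi)
Total route length ≈ 61 mi.

61 mi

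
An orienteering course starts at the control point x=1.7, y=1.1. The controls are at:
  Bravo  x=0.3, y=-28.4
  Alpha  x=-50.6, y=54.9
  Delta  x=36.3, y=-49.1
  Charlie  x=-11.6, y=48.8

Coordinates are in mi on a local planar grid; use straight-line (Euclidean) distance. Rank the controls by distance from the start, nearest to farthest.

Distance from the start at x=1.7, y=1.1 to each:
Bravo x=0.3, y=-28.4: 29.5 mi
Charlie x=-11.6, y=48.8: 49.5 mi
Delta x=36.3, y=-49.1: 61.0 mi
Alpha x=-50.6, y=54.9: 75.0 mi

Bravo, Charlie, Delta, Alpha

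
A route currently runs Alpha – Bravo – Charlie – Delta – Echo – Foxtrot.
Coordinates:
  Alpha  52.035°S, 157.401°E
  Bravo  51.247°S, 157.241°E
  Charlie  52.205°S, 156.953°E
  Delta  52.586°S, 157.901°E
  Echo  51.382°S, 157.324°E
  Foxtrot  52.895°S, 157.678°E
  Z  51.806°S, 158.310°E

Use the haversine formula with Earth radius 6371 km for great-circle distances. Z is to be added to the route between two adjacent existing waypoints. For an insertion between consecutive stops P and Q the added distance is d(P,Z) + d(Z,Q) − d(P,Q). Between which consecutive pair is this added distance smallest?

between Delta and Echo

Added distance for inserting Z between each consecutive pair:
Alpha–Bravo: 75.6 km
Bravo–Charlie: 91.2 km
Charlie–Delta: 117.0 km
Delta–Echo: 34.3 km
Echo–Foxtrot: 41.3 km
Smallest added distance is 34.3 km, inserting between Delta and Echo.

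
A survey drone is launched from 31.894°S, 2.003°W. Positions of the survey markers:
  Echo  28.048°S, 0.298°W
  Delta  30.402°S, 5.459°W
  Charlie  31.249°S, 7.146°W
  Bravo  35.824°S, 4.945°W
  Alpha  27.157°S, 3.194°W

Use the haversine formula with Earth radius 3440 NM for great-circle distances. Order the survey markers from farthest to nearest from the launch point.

Distance from the launch point at 31.894°S, 2.003°W to each:
Alpha 27.157°S, 3.194°W: 291.1 NM
Bravo 35.824°S, 4.945°W: 277.8 NM
Charlie 31.249°S, 7.146°W: 265.9 NM
Echo 28.048°S, 0.298°W: 247.3 NM
Delta 30.402°S, 5.459°W: 198.9 NM

Alpha, Bravo, Charlie, Echo, Delta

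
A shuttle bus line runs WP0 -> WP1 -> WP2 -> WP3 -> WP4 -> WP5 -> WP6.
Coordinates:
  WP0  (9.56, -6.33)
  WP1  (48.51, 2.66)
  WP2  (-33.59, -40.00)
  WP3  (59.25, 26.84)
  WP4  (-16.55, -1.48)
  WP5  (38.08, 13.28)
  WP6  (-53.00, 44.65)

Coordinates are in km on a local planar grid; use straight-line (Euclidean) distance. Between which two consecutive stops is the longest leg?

Leg distances:
WP0→WP1: 40.0 km
WP1→WP2: 92.5 km
WP2→WP3: 114.4 km
WP3→WP4: 80.9 km
WP4→WP5: 56.6 km
WP5→WP6: 96.3 km
The longest leg is WP2–WP3 at 114.4 km.

WP2–WP3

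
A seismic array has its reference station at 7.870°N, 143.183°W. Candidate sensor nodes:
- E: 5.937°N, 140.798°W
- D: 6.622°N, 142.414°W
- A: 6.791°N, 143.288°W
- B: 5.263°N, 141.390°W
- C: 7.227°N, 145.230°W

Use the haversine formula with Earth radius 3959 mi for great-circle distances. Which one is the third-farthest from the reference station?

Distances from the reference station (7.870°N, 143.183°W):
B: 218.2 mi
E: 211.2 mi
C: 147.1 mi
D: 101.1 mi
A: 74.9 mi
The third-farthest is C at 147.1 mi.

C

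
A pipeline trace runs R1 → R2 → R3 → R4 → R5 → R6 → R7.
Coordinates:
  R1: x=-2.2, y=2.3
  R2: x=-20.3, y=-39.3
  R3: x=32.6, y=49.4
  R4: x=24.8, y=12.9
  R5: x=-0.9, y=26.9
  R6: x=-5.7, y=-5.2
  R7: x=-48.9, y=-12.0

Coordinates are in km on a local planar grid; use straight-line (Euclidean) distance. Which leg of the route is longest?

R2–R3

Leg distances:
R1→R2: 45.4 km
R2→R3: 103.3 km
R3→R4: 37.3 km
R4→R5: 29.3 km
R5→R6: 32.5 km
R6→R7: 43.7 km
The longest leg is R2–R3 at 103.3 km.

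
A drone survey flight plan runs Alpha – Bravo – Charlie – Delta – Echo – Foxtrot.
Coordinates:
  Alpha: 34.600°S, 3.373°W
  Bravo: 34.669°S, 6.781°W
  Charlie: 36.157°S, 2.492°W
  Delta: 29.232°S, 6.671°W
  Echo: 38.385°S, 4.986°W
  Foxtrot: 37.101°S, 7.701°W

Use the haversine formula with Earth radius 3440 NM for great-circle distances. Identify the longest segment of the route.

Delta–Echo

Leg distances:
Alpha→Bravo: 168.4 NM
Bravo→Charlie: 228.1 NM
Charlie→Delta: 466.2 NM
Delta→Echo: 555.9 NM
Echo→Foxtrot: 150.2 NM
The longest leg is Delta–Echo at 555.9 NM.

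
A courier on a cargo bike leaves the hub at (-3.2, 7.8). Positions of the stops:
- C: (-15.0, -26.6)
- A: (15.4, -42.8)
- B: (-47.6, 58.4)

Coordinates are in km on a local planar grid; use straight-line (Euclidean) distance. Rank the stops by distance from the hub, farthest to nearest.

Distance from the hub at (-3.2, 7.8) to each:
B (-47.6, 58.4): 67.3 km
A (15.4, -42.8): 53.9 km
C (-15.0, -26.6): 36.4 km

B, A, C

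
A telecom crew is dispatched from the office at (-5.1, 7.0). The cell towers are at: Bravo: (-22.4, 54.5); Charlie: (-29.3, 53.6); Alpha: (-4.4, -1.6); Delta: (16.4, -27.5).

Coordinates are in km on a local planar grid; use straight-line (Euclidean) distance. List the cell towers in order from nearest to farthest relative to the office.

Distance from the office at (-5.1, 7.0) to each:
Alpha (-4.4, -1.6): 8.6 km
Delta (16.4, -27.5): 40.7 km
Bravo (-22.4, 54.5): 50.6 km
Charlie (-29.3, 53.6): 52.5 km

Alpha, Delta, Bravo, Charlie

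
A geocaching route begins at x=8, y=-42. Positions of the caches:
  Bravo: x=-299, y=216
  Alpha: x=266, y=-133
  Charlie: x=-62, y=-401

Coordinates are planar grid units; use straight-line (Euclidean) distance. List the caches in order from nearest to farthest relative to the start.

Distance from the start at x=8, y=-42 to each:
Alpha x=266, y=-133: 273.6
Charlie x=-62, y=-401: 365.8
Bravo x=-299, y=216: 401.0

Alpha, Charlie, Bravo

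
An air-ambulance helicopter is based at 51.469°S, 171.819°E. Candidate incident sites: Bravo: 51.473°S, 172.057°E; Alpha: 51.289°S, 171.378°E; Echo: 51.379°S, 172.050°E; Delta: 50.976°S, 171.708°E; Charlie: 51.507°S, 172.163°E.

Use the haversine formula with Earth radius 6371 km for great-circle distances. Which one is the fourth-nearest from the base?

Alpha

Distance to each, sorted:
Bravo: 16.5 km
Echo: 18.9 km
Charlie: 24.2 km
Alpha: 36.6 km
Delta: 55.4 km
The fourth-nearest is Alpha at 36.6 km.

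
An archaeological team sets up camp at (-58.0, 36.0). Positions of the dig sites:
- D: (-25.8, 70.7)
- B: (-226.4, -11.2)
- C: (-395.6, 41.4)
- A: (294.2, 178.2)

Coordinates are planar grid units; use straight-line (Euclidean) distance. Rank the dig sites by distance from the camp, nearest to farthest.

D, B, C, A

Distance from the camp at (-58.0, 36.0) to each:
D (-25.8, 70.7): 47.3
B (-226.4, -11.2): 174.9
C (-395.6, 41.4): 337.6
A (294.2, 178.2): 379.8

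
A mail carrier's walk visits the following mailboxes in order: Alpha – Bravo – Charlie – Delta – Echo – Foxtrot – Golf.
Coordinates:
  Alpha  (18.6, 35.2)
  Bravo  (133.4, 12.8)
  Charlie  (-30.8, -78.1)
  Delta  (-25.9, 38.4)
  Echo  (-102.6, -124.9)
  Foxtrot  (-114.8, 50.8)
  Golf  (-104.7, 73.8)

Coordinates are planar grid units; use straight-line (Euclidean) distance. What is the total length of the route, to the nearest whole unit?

Leg distances:
Alpha→Bravo: 117.0  (cumulative 117.0)
Bravo→Charlie: 187.7  (cumulative 304.6)
Charlie→Delta: 116.6  (cumulative 421.2)
Delta→Echo: 180.4  (cumulative 601.7)
Echo→Foxtrot: 176.1  (cumulative 777.8)
Foxtrot→Golf: 25.1  (cumulative 802.9)
Total route length ≈ 803.

803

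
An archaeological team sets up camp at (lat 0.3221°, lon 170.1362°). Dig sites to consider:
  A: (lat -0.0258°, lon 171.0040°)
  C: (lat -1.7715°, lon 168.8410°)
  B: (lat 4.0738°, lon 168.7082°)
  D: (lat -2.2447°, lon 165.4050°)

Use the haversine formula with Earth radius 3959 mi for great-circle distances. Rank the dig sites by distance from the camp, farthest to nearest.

D, B, C, A

Computing each great-circle distance from (lat 0.3221°, lon 170.1362°):
D (lat -2.2447°, lon 165.4050°): 371.9 mi
B (lat 4.0738°, lon 168.7082°): 277.3 mi
C (lat -1.7715°, lon 168.8410°): 170.1 mi
A (lat -0.0258°, lon 171.0040°): 64.6 mi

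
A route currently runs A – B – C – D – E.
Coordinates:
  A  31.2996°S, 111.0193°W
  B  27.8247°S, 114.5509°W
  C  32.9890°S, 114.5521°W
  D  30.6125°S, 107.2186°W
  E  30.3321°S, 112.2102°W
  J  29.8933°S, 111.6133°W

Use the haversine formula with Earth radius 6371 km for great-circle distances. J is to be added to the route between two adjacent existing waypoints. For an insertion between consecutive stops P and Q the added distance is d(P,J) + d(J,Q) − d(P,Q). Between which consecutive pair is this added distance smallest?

between A and B

Added distance for inserting J between each consecutive pair:
A–B: 17.8 km
B–C: 235.7 km
C–D: 131.0 km
D–E: 25.6 km
Smallest added distance is 17.8 km, inserting between A and B.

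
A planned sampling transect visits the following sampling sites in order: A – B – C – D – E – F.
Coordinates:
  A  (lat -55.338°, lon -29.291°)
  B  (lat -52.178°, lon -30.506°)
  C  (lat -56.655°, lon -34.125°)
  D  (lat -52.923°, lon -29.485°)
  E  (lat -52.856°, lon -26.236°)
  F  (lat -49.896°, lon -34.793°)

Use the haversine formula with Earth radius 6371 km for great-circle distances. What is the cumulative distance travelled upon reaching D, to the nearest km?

1421 km

Leg distances:
A→B: 360.3 km  (cumulative 360.3 km)
B→C: 550.0 km  (cumulative 910.3 km)
C→D: 510.3 km  (cumulative 1420.6 km)
Cumulative distance at D ≈ 1421 km.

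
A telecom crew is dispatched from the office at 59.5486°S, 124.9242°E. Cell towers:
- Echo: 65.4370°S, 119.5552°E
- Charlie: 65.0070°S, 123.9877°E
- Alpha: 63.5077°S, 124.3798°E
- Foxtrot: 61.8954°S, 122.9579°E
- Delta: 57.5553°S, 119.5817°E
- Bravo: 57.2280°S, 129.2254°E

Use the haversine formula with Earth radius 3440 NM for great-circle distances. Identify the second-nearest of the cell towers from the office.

Bravo

Distances from the office (59.5486°S, 124.9242°E):
Foxtrot: 152.3 NM
Bravo: 194.2 NM
Delta: 205.6 NM
Alpha: 238.2 NM
Charlie: 328.8 NM
Echo: 383.3 NM
The second-nearest is Bravo at 194.2 NM.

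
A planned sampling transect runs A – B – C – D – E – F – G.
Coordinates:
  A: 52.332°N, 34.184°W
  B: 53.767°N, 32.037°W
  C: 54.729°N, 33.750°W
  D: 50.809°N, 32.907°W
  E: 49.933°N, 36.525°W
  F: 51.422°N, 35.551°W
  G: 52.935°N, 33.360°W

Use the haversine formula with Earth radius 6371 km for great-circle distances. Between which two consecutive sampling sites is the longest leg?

C–D

Leg distances:
A→B: 214.6 km
B→C: 154.4 km
C→D: 439.5 km
D→E: 274.4 km
E→F: 179.2 km
F→G: 225.0 km
The longest leg is C–D at 439.5 km.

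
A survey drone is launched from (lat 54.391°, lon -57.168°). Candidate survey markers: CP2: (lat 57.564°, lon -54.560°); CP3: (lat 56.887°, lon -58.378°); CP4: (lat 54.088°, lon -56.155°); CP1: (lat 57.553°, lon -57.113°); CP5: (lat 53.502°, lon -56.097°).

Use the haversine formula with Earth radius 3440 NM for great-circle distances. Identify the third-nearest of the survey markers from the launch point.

Distances from the launch point ((lat 54.391°, lon -57.168°)):
CP4: 39.9 NM
CP5: 65.4 NM
CP3: 155.4 NM
CP1: 189.9 NM
CP2: 209.6 NM
The third-nearest is CP3 at 155.4 NM.

CP3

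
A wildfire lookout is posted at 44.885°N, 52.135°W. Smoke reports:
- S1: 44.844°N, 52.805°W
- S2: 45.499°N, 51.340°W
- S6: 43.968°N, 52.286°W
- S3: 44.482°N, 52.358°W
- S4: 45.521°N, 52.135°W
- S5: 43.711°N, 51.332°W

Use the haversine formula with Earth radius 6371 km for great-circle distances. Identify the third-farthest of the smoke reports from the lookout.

Distances from the lookout (44.885°N, 52.135°W):
S5: 145.3 km
S6: 102.7 km
S2: 92.4 km
S4: 70.7 km
S1: 53.0 km
S3: 48.2 km
The third-farthest is S2 at 92.4 km.

S2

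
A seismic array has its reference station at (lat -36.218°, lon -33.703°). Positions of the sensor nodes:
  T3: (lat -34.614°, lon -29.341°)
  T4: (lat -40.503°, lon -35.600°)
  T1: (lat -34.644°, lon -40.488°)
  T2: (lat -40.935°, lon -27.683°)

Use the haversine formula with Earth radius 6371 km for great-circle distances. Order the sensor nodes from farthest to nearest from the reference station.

T2, T1, T4, T3

Distances from the reference station:
T2 (lat -40.935°, lon -27.683°): 740.6 km
T1 (lat -34.644°, lon -40.488°): 639.0 km
T4 (lat -40.503°, lon -35.600°): 504.3 km
T3 (lat -34.614°, lon -29.341°): 433.6 km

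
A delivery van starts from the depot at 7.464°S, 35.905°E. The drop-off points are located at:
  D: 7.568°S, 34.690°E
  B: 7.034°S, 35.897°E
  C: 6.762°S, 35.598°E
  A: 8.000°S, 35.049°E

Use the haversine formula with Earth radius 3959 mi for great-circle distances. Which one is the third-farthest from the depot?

C

Distance to each, sorted:
D: 83.5 mi
A: 69.3 mi
C: 52.9 mi
B: 29.7 mi
The third-farthest is C at 52.9 mi.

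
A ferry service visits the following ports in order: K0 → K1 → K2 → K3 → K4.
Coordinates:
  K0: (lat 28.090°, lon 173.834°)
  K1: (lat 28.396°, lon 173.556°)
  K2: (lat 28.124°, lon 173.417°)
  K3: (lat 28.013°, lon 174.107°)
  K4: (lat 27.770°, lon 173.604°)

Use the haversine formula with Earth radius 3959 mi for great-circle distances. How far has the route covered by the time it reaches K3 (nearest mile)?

Leg distances:
K0→K1: 27.1 mi  (cumulative 27.1 mi)
K1→K2: 20.6 mi  (cumulative 47.7 mi)
K2→K3: 42.8 mi  (cumulative 90.5 mi)
Cumulative distance at K3 ≈ 90 mi.

90 mi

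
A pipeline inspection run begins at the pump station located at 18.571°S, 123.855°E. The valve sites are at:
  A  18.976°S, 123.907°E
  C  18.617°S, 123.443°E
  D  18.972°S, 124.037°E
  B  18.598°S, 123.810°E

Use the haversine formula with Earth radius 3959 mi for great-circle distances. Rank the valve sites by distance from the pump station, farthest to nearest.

Distances from the pump station:
D 18.972°S, 124.037°E: 30.2 mi
A 18.976°S, 123.907°E: 28.2 mi
C 18.617°S, 123.443°E: 27.2 mi
B 18.598°S, 123.810°E: 3.5 mi

D, A, C, B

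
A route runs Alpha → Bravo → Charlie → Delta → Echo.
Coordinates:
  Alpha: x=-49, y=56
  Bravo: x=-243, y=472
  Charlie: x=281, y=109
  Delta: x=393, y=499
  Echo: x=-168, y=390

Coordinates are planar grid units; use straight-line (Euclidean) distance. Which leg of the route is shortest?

Charlie–Delta

Leg distances:
Alpha→Bravo: 459.0
Bravo→Charlie: 637.5
Charlie→Delta: 405.8
Delta→Echo: 571.5
The shortest leg is Charlie–Delta at 405.8.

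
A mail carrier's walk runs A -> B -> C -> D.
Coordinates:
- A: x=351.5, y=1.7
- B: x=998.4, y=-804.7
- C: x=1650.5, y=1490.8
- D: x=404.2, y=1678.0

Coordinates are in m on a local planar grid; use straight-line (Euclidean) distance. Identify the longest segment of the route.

B–C

Leg distances:
A→B: 1033.8 m
B→C: 2386.3 m
C→D: 1260.3 m
The longest leg is B–C at 2386.3 m.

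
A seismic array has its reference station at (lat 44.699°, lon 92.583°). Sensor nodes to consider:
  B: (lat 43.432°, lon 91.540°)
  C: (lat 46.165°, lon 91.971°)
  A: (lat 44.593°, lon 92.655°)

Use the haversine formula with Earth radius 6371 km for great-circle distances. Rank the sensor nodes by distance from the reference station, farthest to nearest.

C, B, A

Distances from the reference station:
C (lat 46.165°, lon 91.971°): 169.9 km
B (lat 43.432°, lon 91.540°): 163.7 km
A (lat 44.593°, lon 92.655°): 13.1 km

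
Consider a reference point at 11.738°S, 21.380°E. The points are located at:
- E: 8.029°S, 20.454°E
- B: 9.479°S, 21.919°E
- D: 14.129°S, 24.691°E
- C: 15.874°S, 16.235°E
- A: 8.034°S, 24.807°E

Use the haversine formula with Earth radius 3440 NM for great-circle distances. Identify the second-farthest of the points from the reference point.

A

Distance to each, sorted:
C: 389.4 NM
A: 300.9 NM
D: 241.1 NM
E: 229.3 NM
B: 139.3 NM
The second-farthest is A at 300.9 NM.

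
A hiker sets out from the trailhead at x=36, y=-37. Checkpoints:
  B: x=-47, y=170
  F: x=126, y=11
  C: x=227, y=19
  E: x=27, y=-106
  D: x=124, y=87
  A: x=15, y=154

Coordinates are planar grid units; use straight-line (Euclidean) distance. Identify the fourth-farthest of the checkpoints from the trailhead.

D

Distance to each, sorted:
B: 223.0
C: 199.0
A: 192.2
D: 152.1
F: 102.0
E: 69.6
The fourth-farthest is D at 152.1.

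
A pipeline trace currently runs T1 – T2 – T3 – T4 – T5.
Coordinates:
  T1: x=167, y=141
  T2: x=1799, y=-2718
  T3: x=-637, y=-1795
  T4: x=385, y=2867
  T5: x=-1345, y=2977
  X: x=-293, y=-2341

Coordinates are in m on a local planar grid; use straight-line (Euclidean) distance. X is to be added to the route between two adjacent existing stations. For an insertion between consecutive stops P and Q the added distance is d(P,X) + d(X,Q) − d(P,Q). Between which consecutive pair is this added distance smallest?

between T2 and T3

Added distance for inserting X between each consecutive pair:
T1–T2: 1358.0 m
T2–T3: 166.0 m
T3–T4: 1124.6 m
T4–T5: 8939.5 m
Smallest added distance is 166.0 m, inserting between T2 and T3.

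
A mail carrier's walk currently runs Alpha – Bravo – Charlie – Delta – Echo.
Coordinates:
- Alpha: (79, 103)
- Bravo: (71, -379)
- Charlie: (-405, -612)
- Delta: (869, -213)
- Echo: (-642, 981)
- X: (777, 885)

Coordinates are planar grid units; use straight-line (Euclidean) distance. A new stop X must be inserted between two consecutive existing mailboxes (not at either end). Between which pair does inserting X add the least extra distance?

Added distance for inserting X between each consecutive pair:
Alpha–Bravo: 2013.9
Bravo–Charlie: 2825.2
Charlie–Delta: 1674.2
Delta–Echo: 598.3
Smallest added distance is 598.3, inserting between Delta and Echo.

between Delta and Echo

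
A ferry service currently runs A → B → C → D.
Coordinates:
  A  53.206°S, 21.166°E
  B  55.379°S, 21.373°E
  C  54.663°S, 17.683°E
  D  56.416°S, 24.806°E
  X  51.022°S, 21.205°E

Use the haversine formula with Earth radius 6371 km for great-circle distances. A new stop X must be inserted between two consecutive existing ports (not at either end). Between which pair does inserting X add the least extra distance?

Added distance for inserting X between each consecutive pair:
A–B: 485.5 km
B–C: 705.1 km
C–D: 625.0 km
Smallest added distance is 485.5 km, inserting between A and B.

between A and B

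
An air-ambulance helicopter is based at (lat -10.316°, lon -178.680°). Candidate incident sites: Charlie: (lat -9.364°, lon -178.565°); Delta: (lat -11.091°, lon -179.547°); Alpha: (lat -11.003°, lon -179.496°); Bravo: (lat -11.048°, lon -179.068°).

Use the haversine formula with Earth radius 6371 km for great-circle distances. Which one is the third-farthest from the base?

Distances from the base ((lat -10.316°, lon -178.680°)):
Delta: 128.1 km
Alpha: 117.4 km
Charlie: 106.6 km
Bravo: 91.8 km
The third-farthest is Charlie at 106.6 km.

Charlie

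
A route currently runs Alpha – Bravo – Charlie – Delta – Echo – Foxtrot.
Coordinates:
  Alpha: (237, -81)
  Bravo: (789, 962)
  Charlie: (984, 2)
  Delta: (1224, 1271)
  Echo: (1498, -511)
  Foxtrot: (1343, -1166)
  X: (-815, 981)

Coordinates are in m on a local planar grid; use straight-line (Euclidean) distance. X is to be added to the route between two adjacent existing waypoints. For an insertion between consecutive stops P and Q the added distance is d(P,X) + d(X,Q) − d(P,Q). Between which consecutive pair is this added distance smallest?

Added distance for inserting X between each consecutive pair:
Alpha–Bravo: 1918.9 m
Bravo–Charlie: 2672.6 m
Charlie–Delta: 2816.2 m
Delta–Echo: 3009.0 m
Echo–Foxtrot: 5123.5 m
Smallest added distance is 1918.9 m, inserting between Alpha and Bravo.

between Alpha and Bravo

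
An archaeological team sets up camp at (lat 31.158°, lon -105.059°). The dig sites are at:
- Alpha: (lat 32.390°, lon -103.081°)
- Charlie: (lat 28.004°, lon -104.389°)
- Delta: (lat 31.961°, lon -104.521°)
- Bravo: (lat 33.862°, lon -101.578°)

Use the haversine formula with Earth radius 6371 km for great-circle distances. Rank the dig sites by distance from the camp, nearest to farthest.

Delta, Alpha, Charlie, Bravo

Distances from the camp:
Delta (lat 31.961°, lon -104.521°): 102.8 km
Alpha (lat 32.390°, lon -103.081°): 231.8 km
Charlie (lat 28.004°, lon -104.389°): 356.6 km
Bravo (lat 33.862°, lon -101.578°): 443.7 km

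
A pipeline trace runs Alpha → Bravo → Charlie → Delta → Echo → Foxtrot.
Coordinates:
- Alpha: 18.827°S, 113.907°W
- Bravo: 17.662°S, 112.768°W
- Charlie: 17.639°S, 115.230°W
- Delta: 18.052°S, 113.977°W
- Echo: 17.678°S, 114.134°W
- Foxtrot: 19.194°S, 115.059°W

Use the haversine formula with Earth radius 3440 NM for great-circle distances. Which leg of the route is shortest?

Delta–Echo

Leg distances:
Alpha→Bravo: 95.4 NM
Bravo→Charlie: 140.9 NM
Charlie→Delta: 75.8 NM
Delta→Echo: 24.2 NM
Echo→Foxtrot: 105.2 NM
The shortest leg is Delta–Echo at 24.2 NM.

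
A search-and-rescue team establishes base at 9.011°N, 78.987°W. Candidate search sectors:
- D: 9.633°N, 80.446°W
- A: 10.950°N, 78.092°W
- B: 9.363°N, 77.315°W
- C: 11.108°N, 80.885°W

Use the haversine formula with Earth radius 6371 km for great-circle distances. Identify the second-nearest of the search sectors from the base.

B

Distance to each, sorted:
D: 174.4 km
B: 187.7 km
A: 236.8 km
C: 312.3 km
The second-nearest is B at 187.7 km.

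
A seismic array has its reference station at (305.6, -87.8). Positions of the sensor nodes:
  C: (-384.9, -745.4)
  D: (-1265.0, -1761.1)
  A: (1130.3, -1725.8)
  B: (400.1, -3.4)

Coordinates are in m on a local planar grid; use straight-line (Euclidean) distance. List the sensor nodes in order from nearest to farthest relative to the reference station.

Distance from the reference station at (305.6, -87.8) to each:
B (400.1, -3.4): 126.7 m
C (-384.9, -745.4): 953.5 m
A (1130.3, -1725.8): 1833.9 m
D (-1265.0, -1761.1): 2294.9 m

B, C, A, D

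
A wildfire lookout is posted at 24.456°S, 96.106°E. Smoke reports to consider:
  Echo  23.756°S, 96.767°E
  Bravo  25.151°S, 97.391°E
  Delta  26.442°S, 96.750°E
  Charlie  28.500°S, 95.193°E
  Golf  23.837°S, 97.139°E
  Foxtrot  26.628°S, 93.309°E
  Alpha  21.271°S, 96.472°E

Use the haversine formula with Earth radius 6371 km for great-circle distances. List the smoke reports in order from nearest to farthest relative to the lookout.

Computing each great-circle distance from 24.456°S, 96.106°E:
Echo 23.756°S, 96.767°E: 102.8 km
Golf 23.837°S, 97.139°E: 125.4 km
Bravo 25.151°S, 97.391°E: 151.0 km
Delta 26.442°S, 96.750°E: 230.1 km
Alpha 21.271°S, 96.472°E: 356.1 km
Foxtrot 26.628°S, 93.309°E: 370.2 km
Charlie 28.500°S, 95.193°E: 458.8 km

Echo, Golf, Bravo, Delta, Alpha, Foxtrot, Charlie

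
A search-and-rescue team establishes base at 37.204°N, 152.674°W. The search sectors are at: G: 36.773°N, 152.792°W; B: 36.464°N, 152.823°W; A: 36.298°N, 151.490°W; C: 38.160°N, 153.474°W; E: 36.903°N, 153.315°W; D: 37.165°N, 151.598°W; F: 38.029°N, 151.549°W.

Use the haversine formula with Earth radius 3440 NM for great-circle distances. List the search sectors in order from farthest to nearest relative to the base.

A, F, C, D, B, E, G

Computing each great-circle distance from 37.204°N, 152.674°W:
A 36.298°N, 151.490°W: 78.8 NM
F 38.029°N, 151.549°W: 72.9 NM
C 38.160°N, 153.474°W: 68.8 NM
D 37.165°N, 151.598°W: 51.5 NM
B 36.464°N, 152.823°W: 45.0 NM
E 36.903°N, 153.315°W: 35.6 NM
G 36.773°N, 152.792°W: 26.5 NM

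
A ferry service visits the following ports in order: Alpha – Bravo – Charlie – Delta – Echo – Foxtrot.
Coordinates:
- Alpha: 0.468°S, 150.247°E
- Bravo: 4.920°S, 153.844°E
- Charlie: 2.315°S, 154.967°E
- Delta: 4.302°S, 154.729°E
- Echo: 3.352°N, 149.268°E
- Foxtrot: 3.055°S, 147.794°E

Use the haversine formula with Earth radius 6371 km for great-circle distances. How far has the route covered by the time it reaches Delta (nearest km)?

Leg distances:
Alpha→Bravo: 636.1 km  (cumulative 636.1 km)
Bravo→Charlie: 315.3 km  (cumulative 951.4 km)
Charlie→Delta: 222.5 km  (cumulative 1173.9 km)
Cumulative distance at Delta ≈ 1174 km.

1174 km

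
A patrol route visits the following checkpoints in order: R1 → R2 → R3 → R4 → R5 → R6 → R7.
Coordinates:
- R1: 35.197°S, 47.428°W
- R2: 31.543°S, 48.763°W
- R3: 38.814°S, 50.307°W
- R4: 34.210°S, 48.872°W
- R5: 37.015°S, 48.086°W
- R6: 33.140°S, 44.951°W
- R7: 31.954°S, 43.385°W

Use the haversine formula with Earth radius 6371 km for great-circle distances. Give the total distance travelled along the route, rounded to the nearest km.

Leg distances:
R1→R2: 424.8 km  (cumulative 424.8 km)
R2→R3: 820.5 km  (cumulative 1245.3 km)
R3→R4: 527.7 km  (cumulative 1773.1 km)
R4→R5: 319.9 km  (cumulative 2093.0 km)
R5→R6: 516.7 km  (cumulative 2609.6 km)
R6→R7: 197.3 km  (cumulative 2807.0 km)
Total route length ≈ 2807 km.

2807 km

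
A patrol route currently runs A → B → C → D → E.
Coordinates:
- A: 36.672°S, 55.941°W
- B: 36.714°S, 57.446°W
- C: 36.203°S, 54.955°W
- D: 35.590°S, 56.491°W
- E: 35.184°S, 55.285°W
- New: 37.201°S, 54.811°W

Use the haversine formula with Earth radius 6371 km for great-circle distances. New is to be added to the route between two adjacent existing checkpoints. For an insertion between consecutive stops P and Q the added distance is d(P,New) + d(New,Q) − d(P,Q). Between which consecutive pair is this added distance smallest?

Added distance for inserting New between each consecutive pair:
A–B: 222.4 km
B–C: 122.1 km
C–D: 191.3 km
D–E: 343.9 km
Smallest added distance is 122.1 km, inserting between B and C.

between B and C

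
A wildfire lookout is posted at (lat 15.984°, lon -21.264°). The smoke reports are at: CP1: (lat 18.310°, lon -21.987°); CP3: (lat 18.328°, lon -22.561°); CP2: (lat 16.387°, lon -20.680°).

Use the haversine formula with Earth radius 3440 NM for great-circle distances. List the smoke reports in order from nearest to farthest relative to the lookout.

CP2, CP1, CP3

Distance from the lookout at (lat 15.984°, lon -21.264°) to each:
CP2 (lat 16.387°, lon -20.680°): 41.5 NM
CP1 (lat 18.310°, lon -21.987°): 145.7 NM
CP3 (lat 18.328°, lon -22.561°): 159.2 NM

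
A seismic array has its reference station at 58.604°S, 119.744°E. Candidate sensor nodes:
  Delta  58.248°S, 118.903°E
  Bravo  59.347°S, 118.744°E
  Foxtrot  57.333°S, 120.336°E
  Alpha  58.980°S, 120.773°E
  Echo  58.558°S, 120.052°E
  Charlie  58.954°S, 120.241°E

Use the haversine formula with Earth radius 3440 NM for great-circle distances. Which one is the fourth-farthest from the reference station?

Delta

Distances from the reference station (58.604°S, 119.744°E):
Foxtrot: 78.6 NM
Bravo: 54.3 NM
Alpha: 39.2 NM
Delta: 34.0 NM
Charlie: 26.1 NM
Echo: 10.0 NM
The fourth-farthest is Delta at 34.0 NM.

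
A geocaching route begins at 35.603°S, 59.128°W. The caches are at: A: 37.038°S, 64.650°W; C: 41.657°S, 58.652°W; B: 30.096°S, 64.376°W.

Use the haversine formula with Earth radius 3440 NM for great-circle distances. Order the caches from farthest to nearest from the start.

B, C, A

Distance from the start at 35.603°S, 59.128°W to each:
B 30.096°S, 64.376°W: 423.4 NM
C 41.657°S, 58.652°W: 364.2 NM
A 37.038°S, 64.650°W: 280.6 NM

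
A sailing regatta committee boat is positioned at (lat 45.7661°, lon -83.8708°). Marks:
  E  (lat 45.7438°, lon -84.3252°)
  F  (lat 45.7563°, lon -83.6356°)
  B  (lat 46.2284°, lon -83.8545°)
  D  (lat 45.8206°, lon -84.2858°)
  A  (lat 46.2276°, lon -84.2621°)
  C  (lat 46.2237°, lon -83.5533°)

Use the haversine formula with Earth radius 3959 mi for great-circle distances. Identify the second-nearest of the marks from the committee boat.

D

Distance to each, sorted:
F: 11.4 mi
D: 20.3 mi
E: 22.0 mi
B: 32.0 mi
C: 35.1 mi
A: 37.0 mi
The second-nearest is D at 20.3 mi.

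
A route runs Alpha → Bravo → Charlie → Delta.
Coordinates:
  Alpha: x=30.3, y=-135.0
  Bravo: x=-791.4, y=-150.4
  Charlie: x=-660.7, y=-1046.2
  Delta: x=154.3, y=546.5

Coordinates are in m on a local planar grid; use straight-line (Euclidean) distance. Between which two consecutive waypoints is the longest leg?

Leg distances:
Alpha→Bravo: 821.8 m
Bravo→Charlie: 905.3 m
Charlie→Delta: 1789.1 m
The longest leg is Charlie–Delta at 1789.1 m.

Charlie–Delta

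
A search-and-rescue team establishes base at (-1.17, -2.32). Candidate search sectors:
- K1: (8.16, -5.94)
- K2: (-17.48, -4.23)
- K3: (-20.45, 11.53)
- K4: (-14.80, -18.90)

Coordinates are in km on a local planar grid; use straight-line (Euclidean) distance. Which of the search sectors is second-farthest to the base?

K4

Distances from the base ((-1.17, -2.32)):
K3: 23.7 km
K4: 21.5 km
K2: 16.4 km
K1: 10.0 km
The second-farthest is K4 at 21.5 km.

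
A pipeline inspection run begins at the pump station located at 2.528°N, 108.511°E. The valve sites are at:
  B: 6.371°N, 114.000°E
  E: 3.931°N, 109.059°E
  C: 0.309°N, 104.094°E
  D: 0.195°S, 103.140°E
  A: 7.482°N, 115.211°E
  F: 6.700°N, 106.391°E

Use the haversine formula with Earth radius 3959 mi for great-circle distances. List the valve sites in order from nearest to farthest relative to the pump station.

Distance from the pump station at 2.528°N, 108.511°E to each:
E 3.931°N, 109.059°E: 104.1 mi
F 6.700°N, 106.391°E: 323.1 mi
C 0.309°N, 104.094°E: 341.5 mi
D 0.195°S, 103.140°E: 416.0 mi
B 6.371°N, 114.000°E: 462.0 mi
A 7.482°N, 115.211°E: 574.2 mi

E, F, C, D, B, A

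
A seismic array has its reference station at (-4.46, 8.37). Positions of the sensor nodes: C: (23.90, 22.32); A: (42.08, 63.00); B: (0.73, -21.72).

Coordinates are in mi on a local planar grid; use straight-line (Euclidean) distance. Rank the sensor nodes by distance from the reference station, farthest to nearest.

Computing each straight-line distance from (-4.46, 8.37):
A (42.08, 63.00): 71.8 mi
C (23.90, 22.32): 31.6 mi
B (0.73, -21.72): 30.5 mi

A, C, B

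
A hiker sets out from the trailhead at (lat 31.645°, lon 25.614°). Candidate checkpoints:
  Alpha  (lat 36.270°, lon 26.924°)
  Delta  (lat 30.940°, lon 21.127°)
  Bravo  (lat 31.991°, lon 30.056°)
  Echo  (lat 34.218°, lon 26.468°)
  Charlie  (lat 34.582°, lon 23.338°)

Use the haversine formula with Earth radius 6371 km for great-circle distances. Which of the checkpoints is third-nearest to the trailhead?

Distance to each, sorted:
Echo: 297.0 km
Charlie: 389.3 km
Bravo: 421.4 km
Delta: 433.5 km
Alpha: 528.3 km
The third-nearest is Bravo at 421.4 km.

Bravo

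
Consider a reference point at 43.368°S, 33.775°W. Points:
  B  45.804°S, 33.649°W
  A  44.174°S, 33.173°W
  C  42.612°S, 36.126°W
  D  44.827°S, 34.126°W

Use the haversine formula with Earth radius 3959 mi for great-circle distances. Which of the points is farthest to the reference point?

B

Distances from the reference point (43.368°S, 33.775°W):
B: 168.4 mi
C: 129.8 mi
D: 102.3 mi
A: 63.3 mi
The farthest is B at 168.4 mi.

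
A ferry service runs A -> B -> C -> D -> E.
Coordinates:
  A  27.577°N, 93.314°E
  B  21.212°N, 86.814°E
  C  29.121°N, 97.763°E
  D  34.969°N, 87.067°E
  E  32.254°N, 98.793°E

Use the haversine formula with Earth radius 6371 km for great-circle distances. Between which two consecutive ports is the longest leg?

B–C

Leg distances:
A→B: 966.1 km
B→C: 1408.5 km
C→D: 1198.5 km
D→E: 1126.3 km
The longest leg is B–C at 1408.5 km.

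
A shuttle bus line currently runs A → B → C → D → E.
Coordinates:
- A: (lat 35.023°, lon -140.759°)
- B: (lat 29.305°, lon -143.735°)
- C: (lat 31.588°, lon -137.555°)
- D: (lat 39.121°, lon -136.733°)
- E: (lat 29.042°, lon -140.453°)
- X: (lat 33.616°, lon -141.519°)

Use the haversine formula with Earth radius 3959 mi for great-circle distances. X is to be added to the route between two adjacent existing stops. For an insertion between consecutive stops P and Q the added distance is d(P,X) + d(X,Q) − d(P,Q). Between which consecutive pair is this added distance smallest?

Added distance for inserting X between each consecutive pair:
A–B: 0.0 mi
B–C: 194.7 mi
C–D: 211.5 mi
D–E: 58.4 mi
Smallest added distance is 0.0 mi, inserting between A and B.

between A and B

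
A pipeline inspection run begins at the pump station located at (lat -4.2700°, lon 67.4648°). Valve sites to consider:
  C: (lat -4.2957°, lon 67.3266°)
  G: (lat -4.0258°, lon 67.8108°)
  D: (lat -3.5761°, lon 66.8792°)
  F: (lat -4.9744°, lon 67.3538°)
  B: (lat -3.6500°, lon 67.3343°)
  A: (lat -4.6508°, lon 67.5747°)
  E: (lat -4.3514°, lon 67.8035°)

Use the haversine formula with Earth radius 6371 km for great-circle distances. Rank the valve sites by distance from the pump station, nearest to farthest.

C, E, A, G, B, F, D

Distance from the pump station at (lat -4.2700°, lon 67.4648°) to each:
C (lat -4.2957°, lon 67.3266°): 15.6 km
E (lat -4.3514°, lon 67.8035°): 38.6 km
A (lat -4.6508°, lon 67.5747°): 44.1 km
G (lat -4.0258°, lon 67.8108°): 47.0 km
B (lat -3.6500°, lon 67.3343°): 70.4 km
F (lat -4.9744°, lon 67.3538°): 79.3 km
D (lat -3.5761°, lon 66.8792°): 100.9 km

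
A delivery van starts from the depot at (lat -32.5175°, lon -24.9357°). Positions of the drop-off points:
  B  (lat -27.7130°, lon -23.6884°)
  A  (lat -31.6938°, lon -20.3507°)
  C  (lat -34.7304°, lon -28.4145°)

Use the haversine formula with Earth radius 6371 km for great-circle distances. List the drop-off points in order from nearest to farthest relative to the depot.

Distance from the depot at (lat -32.5175°, lon -24.9357°) to each:
C (lat -34.7304°, lon -28.4145°): 405.3 km
A (lat -31.6938°, lon -20.3507°): 441.4 km
B (lat -27.7130°, lon -23.6884°): 547.5 km

C, A, B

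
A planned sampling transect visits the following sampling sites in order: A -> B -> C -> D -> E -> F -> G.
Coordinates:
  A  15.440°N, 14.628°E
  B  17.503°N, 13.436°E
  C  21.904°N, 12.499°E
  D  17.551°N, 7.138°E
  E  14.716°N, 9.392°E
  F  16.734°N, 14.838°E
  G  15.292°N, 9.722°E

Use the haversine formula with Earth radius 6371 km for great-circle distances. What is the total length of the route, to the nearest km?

Leg distances:
A→B: 262.3 km  (cumulative 262.3 km)
B→C: 499.1 km  (cumulative 761.3 km)
C→D: 740.9 km  (cumulative 1502.2 km)
D→E: 396.6 km  (cumulative 1898.9 km)
E→F: 624.6 km  (cumulative 2523.4 km)
F→G: 569.8 km  (cumulative 3093.2 km)
Total route length ≈ 3093 km.

3093 km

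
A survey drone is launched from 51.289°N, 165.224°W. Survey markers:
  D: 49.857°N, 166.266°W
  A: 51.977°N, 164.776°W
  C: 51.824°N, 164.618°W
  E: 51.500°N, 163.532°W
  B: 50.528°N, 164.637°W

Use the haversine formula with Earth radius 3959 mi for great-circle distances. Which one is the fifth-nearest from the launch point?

Distance to each, sorted:
C: 45.2 mi
A: 51.3 mi
B: 58.5 mi
E: 74.4 mi
D: 109.0 mi
The fifth-nearest is D at 109.0 mi.

D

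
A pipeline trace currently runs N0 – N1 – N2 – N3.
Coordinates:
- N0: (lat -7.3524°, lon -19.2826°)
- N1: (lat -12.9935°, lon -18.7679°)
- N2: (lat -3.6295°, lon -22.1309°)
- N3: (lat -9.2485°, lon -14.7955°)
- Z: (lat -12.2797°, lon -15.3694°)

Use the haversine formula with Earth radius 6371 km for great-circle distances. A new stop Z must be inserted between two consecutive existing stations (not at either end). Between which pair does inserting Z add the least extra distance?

Added distance for inserting Z between each consecutive pair:
N0–N1: 443.0 km
N1–N2: 488.2 km
N2–N3: 535.7 km
Smallest added distance is 443.0 km, inserting between N0 and N1.

between N0 and N1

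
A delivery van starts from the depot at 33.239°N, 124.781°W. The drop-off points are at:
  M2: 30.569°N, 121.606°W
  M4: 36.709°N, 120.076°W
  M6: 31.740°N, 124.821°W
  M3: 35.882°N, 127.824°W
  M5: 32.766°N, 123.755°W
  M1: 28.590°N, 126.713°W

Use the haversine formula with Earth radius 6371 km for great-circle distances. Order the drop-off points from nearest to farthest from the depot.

M5, M6, M3, M2, M1, M4

Computing each great-circle distance from 33.239°N, 124.781°W:
M5 32.766°N, 123.755°W: 109.2 km
M6 31.740°N, 124.821°W: 166.7 km
M3 35.882°N, 127.824°W: 404.9 km
M2 30.569°N, 121.606°W: 421.8 km
M1 28.590°N, 126.713°W: 548.8 km
M4 36.709°N, 120.076°W: 576.6 km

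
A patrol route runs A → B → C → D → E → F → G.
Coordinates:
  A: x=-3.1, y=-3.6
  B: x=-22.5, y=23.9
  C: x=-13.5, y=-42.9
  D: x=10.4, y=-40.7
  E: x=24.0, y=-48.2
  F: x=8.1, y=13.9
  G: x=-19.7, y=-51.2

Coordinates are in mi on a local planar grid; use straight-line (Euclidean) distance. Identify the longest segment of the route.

Leg distances:
A→B: 33.7 mi
B→C: 67.4 mi
C→D: 24.0 mi
D→E: 15.5 mi
E→F: 64.1 mi
F→G: 70.8 mi
The longest leg is F–G at 70.8 mi.

F–G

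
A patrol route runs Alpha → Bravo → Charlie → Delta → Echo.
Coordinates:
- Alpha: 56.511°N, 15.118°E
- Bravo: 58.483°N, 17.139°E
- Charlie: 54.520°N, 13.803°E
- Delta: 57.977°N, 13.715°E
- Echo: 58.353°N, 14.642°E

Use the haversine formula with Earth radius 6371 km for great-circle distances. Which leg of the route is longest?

Bravo–Charlie

Leg distances:
Alpha→Bravo: 250.3 km
Bravo→Charlie: 485.8 km
Charlie→Delta: 384.4 km
Delta→Echo: 68.6 km
The longest leg is Bravo–Charlie at 485.8 km.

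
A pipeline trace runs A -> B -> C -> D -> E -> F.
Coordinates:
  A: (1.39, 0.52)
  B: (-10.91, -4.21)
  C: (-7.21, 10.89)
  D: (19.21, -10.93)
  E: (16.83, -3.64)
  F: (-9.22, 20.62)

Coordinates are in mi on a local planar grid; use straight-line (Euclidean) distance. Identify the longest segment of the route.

Leg distances:
A→B: 13.2 mi
B→C: 15.5 mi
C→D: 34.3 mi
D→E: 7.7 mi
E→F: 35.6 mi
The longest leg is E–F at 35.6 mi.

E–F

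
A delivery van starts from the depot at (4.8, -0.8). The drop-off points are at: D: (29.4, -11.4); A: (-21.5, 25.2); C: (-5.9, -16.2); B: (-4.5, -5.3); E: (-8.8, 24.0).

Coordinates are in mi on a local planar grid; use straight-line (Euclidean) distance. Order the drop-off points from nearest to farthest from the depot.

B, C, D, E, A

Computing each straight-line distance from (4.8, -0.8):
B (-4.5, -5.3): 10.3 mi
C (-5.9, -16.2): 18.8 mi
D (29.4, -11.4): 26.8 mi
E (-8.8, 24.0): 28.3 mi
A (-21.5, 25.2): 37.0 mi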